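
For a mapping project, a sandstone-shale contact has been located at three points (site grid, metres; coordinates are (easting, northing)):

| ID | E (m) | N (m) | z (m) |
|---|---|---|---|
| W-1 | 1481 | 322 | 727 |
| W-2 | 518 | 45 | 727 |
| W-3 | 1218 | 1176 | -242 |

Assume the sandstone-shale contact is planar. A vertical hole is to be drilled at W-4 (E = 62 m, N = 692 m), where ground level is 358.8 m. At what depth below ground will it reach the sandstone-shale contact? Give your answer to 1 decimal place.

442.9 m

Two edge vectors: W-1→W-2 = (-963, -277, 0), W-1→W-3 = (-263, 854, -969).
Normal n = (W-1→W-2) × (W-1→W-3) = (268413, -933147, -895253).
So ∂z/∂E = −n_x/n_z = 0.299818 and ∂z/∂N = −n_y/n_z = −1.042328.
Intercept c from W-1: 727 − 444.03 + 335.63 = 618.60.
At (62, 692): z_contact = 18.59 − 721.29 + 618.60 = -84.10 m.
Depth below ground = 358.8 − (-84.10) = 442.9 m.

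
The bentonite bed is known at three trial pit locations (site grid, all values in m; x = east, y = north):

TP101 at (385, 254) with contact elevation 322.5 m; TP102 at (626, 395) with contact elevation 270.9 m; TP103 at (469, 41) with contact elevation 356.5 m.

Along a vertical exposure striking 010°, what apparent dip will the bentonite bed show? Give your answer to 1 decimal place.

Let the plane be z = a·x + b·y + c.
TP102−TP101: 241a + 141b = −51.6;  TP103−TP101: 84a − 213b = 34.
Solving gives a = −0.09809, b = −0.19831.
Unit vector along 010° is (sin 10°, cos 10°) = (0.1736, 0.9848).
Slope in that direction = a·(0.1736) + b·(0.9848) = −0.21233.
Apparent dip = arctan|0.21233| = 12.0° (true dip is 12.5°, so apparent ≤ true as expected).

12.0°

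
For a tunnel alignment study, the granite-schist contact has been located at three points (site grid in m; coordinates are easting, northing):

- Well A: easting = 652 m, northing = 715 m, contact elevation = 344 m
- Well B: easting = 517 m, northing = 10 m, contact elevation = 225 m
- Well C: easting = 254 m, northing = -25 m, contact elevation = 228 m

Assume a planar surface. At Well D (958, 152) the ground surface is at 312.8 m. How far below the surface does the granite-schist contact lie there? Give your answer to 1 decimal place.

78.2 m

Two edge vectors: Well A→Well B = (-135, -705, -119), Well A→Well C = (-398, -740, -116).
Normal n = (Well A→Well B) × (Well A→Well C) = (-6280, 31702, -180690).
So ∂z/∂easting = −n_x/n_z = −0.03476 and ∂z/∂northing = −n_y/n_z = 0.17545.
Intercept c from Well A: 344 + 22.66 − 125.45 = 241.21.
At (958, 152): z_contact = −33.30 + 26.67 + 241.21 = 234.59 m.
Depth below ground = 312.8 − 234.59 = 78.2 m.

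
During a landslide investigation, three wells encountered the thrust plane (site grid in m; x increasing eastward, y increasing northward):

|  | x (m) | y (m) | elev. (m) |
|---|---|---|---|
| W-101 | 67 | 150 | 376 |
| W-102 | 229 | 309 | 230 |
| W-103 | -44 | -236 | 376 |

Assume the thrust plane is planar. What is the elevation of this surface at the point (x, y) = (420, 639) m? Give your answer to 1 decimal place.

109.3 m

Two edge vectors: W-101→W-102 = (162, 159, -146), W-101→W-103 = (-111, -386, 0).
Normal n = (W-101→W-102) × (W-101→W-103) = (-56356, 16206, -44883).
So ∂z/∂x = −n_x/n_z = −1.25562 and ∂z/∂y = −n_y/n_z = 0.36107.
Intercept c from W-101: 376 + 84.13 − 54.16 = 405.97.
At (420, 639): z = −527.4 + 230.7 + 405.97 = 109.3 m.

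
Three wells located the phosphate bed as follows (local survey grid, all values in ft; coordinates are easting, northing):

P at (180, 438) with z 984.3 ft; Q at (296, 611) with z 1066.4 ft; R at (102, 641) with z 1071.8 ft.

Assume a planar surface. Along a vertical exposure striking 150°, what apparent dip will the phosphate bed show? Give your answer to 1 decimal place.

20.1°

Two edge vectors: P→Q = (116, 173, 82.1), P→R = (-78, 203, 87.5).
Normal n = (P→Q) × (P→R) = (-1528.8, -16553.8, 37042).
So ∂z/∂easting = −n_x/n_z = 0.04127 and ∂z/∂northing = −n_y/n_z = 0.44689.
Unit vector along 150° is (sin 150°, cos 150°) = (0.5000, -0.8660).
Slope in that direction = a·(0.5000) + b·(-0.8660) = −0.36638.
Apparent dip = arctan|0.36638| = 20.1° (true dip is 24.2°, so apparent ≤ true as expected).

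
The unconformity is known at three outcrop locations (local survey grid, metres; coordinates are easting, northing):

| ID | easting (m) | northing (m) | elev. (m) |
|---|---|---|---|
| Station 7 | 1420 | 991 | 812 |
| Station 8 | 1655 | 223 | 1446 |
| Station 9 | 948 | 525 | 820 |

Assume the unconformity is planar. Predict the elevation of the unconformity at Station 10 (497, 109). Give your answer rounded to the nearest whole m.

Two edge vectors: Station 7→Station 8 = (235, -768, 634), Station 7→Station 9 = (-472, -466, 8).
Normal n = (Station 7→Station 8) × (Station 7→Station 9) = (289300, -301128, -472006).
So ∂z/∂easting = −n_x/n_z = 0.61292 and ∂z/∂northing = −n_y/n_z = −0.63797.
Intercept c from Station 7: 812 − 870.34 + 632.23 = 573.89.
At (497, 109): z = 304.6 − 69.5 + 573.89 = 809.0 m.

809 m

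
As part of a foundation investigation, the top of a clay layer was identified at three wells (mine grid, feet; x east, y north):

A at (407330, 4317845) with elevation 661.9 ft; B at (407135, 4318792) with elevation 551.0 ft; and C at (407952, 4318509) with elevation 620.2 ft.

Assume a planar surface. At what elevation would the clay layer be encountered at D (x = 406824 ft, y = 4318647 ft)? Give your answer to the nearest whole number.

Two edge vectors: A→B = (-195, 947, -110.9), A→C = (622, 664, -41.7).
Normal n = (A→B) × (A→C) = (34147.7, -77111.3, -718514).
So ∂z/∂x = −n_x/n_z = 0.04752545 and ∂z/∂y = −n_y/n_z = −0.10732053.
Intercept c from A: 661.9 − 19358.54 + 463393.39 = 444696.75.
At (406824, 4318647): z = 19334.5 − 463479.5 + 444696.75 = 551.8 ft.

552 ft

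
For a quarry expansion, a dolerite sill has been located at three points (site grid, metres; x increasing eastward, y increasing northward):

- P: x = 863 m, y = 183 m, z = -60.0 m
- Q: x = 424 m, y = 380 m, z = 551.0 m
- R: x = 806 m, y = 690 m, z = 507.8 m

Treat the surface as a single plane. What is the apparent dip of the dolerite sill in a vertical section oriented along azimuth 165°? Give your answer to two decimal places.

Two edge vectors: P→Q = (-439, 197, 611), P→R = (-57, 507, 567.8).
Normal n = (P→Q) × (P→R) = (-197920.4, 214437.2, -211344).
So ∂z/∂x = −n_x/n_z = −0.93648 and ∂z/∂y = −n_y/n_z = 1.01464.
Unit vector along 165° is (sin 165°, cos 165°) = (0.2588, -0.9659).
Slope in that direction = a·(0.2588) + b·(-0.9659) = −1.22244.
Apparent dip = arctan|1.22244| = 50.72° (true dip is 54.1°, so apparent ≤ true as expected).

50.72°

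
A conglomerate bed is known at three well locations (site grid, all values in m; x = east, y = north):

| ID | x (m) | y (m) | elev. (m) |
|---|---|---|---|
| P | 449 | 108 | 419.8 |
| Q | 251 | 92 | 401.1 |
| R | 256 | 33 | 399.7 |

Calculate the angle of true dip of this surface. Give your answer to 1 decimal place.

Let the plane be z = a·x + b·y + c.
Q−P: −198a − 16b = −18.7;  R−P: −193a − 75b = −20.1.
Solving gives a = 0.09190, b = 0.03152.
Gradient magnitude |∇z| = √(a² + b²) = √(0.00845 + 0.00099) = 0.09715.
True dip = arctan(0.09715) = 5.5°, dipping toward WSW (azimuth ≈ 251°).

5.5°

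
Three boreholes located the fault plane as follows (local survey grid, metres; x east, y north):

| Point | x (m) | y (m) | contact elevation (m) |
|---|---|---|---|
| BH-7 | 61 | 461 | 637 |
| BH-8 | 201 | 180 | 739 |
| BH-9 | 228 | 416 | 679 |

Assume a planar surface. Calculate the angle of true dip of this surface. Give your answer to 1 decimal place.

Two edge vectors: BH-7→BH-8 = (140, -281, 102), BH-7→BH-9 = (167, -45, 42).
Normal n = (BH-7→BH-8) × (BH-7→BH-9) = (-7212, 11154, 40627).
So ∂z/∂x = −n_x/n_z = 0.17752 and ∂z/∂y = −n_y/n_z = −0.27455.
Gradient magnitude |∇z| = √(a² + b²) = √(0.03151 + 0.07538) = 0.32694.
True dip = arctan(0.32694) = 18.1°, dipping toward NNW (azimuth ≈ 327°).

18.1°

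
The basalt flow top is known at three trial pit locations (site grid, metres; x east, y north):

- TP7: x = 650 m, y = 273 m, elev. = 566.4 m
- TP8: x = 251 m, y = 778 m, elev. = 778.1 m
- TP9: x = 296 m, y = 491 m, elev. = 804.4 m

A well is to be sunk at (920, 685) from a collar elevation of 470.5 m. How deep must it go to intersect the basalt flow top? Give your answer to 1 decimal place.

211.8 m

Let the plane be z = a·x + b·y + c.
TP8−TP7: −399a + 505b = 211.7;  TP9−TP7: −354a + 218b = 238.
Solving gives a = −0.80663, b = −0.21811.
Then c = 566.4 − a·650 − b·273 = 1150.26.
At (920, 685): z_contact = −742.10 − 149.41 + 1150.26 = 258.75 m.
Depth below ground = 470.5 − 258.75 = 211.8 m.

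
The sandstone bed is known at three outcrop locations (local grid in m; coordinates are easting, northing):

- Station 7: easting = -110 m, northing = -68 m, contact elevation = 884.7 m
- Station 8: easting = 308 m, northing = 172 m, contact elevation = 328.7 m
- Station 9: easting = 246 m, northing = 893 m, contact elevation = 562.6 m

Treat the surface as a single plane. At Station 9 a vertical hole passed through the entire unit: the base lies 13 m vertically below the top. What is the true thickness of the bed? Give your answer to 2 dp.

Let the plane be z = a·easting + b·northing + c.
Station 8−Station 7: 418a + 240b = −556;  Station 9−Station 7: 356a + 961b = −322.1.
Solving gives a = −1.44506, b = 0.20015.
|∇z| = √(a²+b²) = 1.45886, so dip δ = arctan(1.45886) = 55.57°.
True thickness = vertical thickness × cos δ = 13 × cos 55.57° = 7.35 m.

7.35 m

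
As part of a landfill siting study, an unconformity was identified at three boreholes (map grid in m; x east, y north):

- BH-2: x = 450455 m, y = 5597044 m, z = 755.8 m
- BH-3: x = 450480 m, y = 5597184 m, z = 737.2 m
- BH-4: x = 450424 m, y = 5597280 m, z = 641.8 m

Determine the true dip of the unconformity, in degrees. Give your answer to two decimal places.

Two edge vectors: BH-2→BH-3 = (25, 140, -18.6), BH-2→BH-4 = (-31, 236, -114).
Normal n = (BH-2→BH-3) × (BH-2→BH-4) = (-11570.4, 3426.6, 10240).
So ∂z/∂x = −n_x/n_z = 1.12992 and ∂z/∂y = −n_y/n_z = −0.33463.
Gradient magnitude |∇z| = √(a² + b²) = √(1.27672 + 0.11198) = 1.17843.
True dip = arctan(1.17843) = 49.68°, dipping toward WNW (azimuth ≈ 286°).

49.68°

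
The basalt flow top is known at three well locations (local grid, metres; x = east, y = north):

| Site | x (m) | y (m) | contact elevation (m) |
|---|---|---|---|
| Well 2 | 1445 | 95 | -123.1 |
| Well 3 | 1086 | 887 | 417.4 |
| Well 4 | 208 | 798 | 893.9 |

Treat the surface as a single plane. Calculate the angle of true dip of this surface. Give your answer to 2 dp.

35.70°

Let the plane be z = a·x + b·y + c.
Well 3−Well 2: −359a + 792b = 540.5;  Well 4−Well 2: −1237a + 703b = 1017.
Solving gives a = −0.58501, b = 0.41728.
Gradient magnitude |∇z| = √(a² + b²) = √(0.34223 + 0.17412) = 0.71858.
True dip = arctan(0.71858) = 35.70°, dipping toward SE (azimuth ≈ 125°).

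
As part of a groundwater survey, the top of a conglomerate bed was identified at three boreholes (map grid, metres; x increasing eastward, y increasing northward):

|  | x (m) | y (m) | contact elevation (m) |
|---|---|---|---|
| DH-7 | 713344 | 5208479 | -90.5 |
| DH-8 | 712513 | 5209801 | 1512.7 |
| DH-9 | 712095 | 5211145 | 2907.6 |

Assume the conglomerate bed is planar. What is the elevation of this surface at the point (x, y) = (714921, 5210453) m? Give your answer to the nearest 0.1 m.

752.1 m

Let the plane be z = a·x + b·y + c.
DH-8−DH-7: −831a + 1322b = 1603.2;  DH-9−DH-7: −1249a + 2666b = 2998.1.
Solving gives a = −0.550523865, b = 0.866652548.
Then c = -90.5 − a·713344 − b·5208479 = −4121319.20.
At (714921, 5210453): z = −393581.1 + 4515652.4 − 4121319.20 = 752.1 m.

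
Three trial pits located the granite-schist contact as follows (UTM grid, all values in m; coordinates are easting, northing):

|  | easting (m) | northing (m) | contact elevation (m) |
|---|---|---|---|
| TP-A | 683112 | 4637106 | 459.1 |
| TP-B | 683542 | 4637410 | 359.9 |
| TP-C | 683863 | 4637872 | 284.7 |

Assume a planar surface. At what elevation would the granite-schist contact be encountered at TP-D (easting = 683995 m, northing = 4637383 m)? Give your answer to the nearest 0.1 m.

257.1 m

Two edge vectors: TP-A→TP-B = (430, 304, -99.2), TP-A→TP-C = (751, 766, -174.4).
Normal n = (TP-A→TP-B) × (TP-A→TP-C) = (22969.6, 492.8, 101076).
So ∂z/∂easting = −n_x/n_z = −0.227250782 and ∂z/∂northing = −n_y/n_z = −0.004875539.
Intercept c from TP-A: 459.1 + 155237.74 + 22608.39 = 178305.23.
At (683995, 4637383): z = −155438.4 − 22609.7 + 178305.23 = 257.1 m.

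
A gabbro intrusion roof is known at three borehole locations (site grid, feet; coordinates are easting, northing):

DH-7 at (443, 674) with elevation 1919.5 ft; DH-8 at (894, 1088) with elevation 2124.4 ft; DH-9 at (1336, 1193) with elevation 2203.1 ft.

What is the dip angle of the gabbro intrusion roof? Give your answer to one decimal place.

Two edge vectors: DH-7→DH-8 = (451, 414, 204.9), DH-7→DH-9 = (893, 519, 283.6).
Normal n = (DH-7→DH-8) × (DH-7→DH-9) = (11067.3, 55072.1, -135633).
So ∂z/∂easting = −n_x/n_z = 0.08160 and ∂z/∂northing = −n_y/n_z = 0.40604.
Gradient magnitude |∇z| = √(a² + b²) = √(0.00666 + 0.16487) = 0.41416.
True dip = arctan(0.41416) = 22.5°, dipping toward SSW (azimuth ≈ 191°).

22.5°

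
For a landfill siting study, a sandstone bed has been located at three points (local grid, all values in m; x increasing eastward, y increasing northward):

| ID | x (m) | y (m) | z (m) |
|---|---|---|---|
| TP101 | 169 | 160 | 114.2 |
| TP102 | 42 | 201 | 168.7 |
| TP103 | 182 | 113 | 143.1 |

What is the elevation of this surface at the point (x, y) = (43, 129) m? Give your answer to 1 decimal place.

226.0 m

Let the plane be z = a·x + b·y + c.
TP102−TP101: −127a + 41b = 54.5;  TP103−TP101: 13a − 47b = 28.9.
Solving gives a = −0.68918, b = −0.80552.
Then c = 114.2 − a·169 − b·160 = 359.55.
At (43, 129): z = −29.6 − 103.9 + 359.55 = 226.0 m.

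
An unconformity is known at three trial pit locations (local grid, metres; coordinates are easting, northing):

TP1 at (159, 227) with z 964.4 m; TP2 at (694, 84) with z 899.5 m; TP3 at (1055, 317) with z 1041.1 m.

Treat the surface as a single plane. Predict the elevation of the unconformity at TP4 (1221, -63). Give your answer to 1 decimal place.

Two edge vectors: TP1→TP2 = (535, -143, -64.9), TP1→TP3 = (896, 90, 76.7).
Normal n = (TP1→TP2) × (TP1→TP3) = (-5127.1, -99184.9, 176278).
So ∂z/∂easting = −n_x/n_z = 0.029085 and ∂z/∂northing = −n_y/n_z = 0.562662.
Intercept c from TP1: 964.4 − 4.62 − 127.72 = 832.05.
At (1221, -63): z = 35.5 − 35.4 + 832.05 = 832.1 m.

832.1 m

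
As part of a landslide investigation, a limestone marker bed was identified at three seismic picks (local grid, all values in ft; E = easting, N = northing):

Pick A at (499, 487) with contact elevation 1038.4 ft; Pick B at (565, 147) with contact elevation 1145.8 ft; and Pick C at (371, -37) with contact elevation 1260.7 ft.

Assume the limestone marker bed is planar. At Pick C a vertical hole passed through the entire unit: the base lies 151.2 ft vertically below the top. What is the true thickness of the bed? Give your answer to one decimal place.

Let the plane be z = a·E + b·N + c.
Pick B−Pick A: 66a − 340b = 107.4;  Pick C−Pick A: −128a − 524b = 222.3.
Solving gives a = −0.24716, b = −0.36386.
|∇z| = √(a²+b²) = 0.43987, so dip δ = arctan(0.43987) = 23.74°.
True thickness = vertical thickness × cos δ = 151.2 × cos 23.74° = 138.4 ft.

138.4 ft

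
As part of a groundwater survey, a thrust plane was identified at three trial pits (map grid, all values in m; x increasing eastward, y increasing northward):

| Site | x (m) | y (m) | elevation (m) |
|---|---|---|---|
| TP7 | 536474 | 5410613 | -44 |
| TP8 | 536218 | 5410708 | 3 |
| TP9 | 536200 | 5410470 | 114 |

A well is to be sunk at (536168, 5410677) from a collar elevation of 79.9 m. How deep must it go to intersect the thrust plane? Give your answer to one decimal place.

Let the plane be z = a·x + b·y + c.
TP8−TP7: −256a + 95b = 47;  TP9−TP7: −274a − 143b = 158.
Solving gives a = −0.346929979, b = −0.440148153.
Then c = -44 − a·536474 − b·5410613 = 2567546.23.
At (536168, 5410677): z_contact = −186012.75 − 2381499.49 + 2567546.23 = 33.99 m.
Depth below ground = 79.9 − 33.99 = 45.9 m.

45.9 m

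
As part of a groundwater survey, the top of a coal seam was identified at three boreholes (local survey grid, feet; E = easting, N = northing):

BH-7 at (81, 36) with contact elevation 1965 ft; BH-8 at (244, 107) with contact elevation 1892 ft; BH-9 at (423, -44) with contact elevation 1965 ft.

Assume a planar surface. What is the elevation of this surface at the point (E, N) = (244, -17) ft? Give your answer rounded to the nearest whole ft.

1975 ft

Let the plane be z = a·E + b·N + c.
BH-8−BH-7: 163a + 71b = −73;  BH-9−BH-7: 342a − 80b = 0.
Solving gives a = −0.15648, b = −0.66894.
Then c = 1965 − a·81 − b·36 = 2001.76.
At (244, -17): z = −38.2 + 11.4 + 2001.76 = 1974.9 ft.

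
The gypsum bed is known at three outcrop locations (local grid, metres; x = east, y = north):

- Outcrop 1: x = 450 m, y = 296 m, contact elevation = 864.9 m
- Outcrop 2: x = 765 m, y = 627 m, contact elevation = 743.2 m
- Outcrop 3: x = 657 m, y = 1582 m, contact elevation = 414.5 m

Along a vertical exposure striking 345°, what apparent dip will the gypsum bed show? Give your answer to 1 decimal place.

Let the plane be z = a·x + b·y + c.
Outcrop 2−Outcrop 1: 315a + 331b = −121.7;  Outcrop 3−Outcrop 1: 207a + 1286b = −450.4.
Solving gives a = −0.02206, b = −0.34668.
Unit vector along 345° is (sin 345°, cos 345°) = (-0.2588, 0.9659).
Slope in that direction = a·(-0.2588) + b·(0.9659) = −0.32916.
Apparent dip = arctan|0.32916| = 18.2° (true dip is 19.2°, so apparent ≤ true as expected).

18.2°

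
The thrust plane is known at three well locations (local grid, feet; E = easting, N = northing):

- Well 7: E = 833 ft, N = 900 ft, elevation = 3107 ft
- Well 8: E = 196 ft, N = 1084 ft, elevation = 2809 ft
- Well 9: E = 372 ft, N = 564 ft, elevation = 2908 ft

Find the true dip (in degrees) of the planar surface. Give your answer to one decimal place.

Let the plane be z = a·E + b·N + c.
Well 8−Well 7: −637a + 184b = −298;  Well 9−Well 7: −461a − 336b = −199.
Solving gives a = 0.45756, b = −0.03552.
Gradient magnitude |∇z| = √(a² + b²) = √(0.20936 + 0.00126) = 0.45893.
True dip = arctan(0.45893) = 24.7°, dipping toward W (azimuth ≈ 274°).

24.7°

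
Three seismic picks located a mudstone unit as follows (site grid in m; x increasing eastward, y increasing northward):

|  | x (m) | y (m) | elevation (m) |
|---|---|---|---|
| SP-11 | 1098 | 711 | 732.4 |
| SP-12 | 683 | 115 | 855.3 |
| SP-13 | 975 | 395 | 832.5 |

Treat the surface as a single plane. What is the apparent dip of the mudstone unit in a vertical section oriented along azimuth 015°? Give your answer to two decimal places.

Let the plane be z = a·x + b·y + c.
SP-12−SP-11: −415a − 596b = 122.9;  SP-13−SP-11: −123a − 316b = 100.1.
Solving gives a = 0.36006, b = −0.45692.
Unit vector along 015° is (sin 15°, cos 15°) = (0.2588, 0.9659).
Slope in that direction = a·(0.2588) + b·(0.9659) = −0.34816.
Apparent dip = arctan|0.34816| = 19.20° (true dip is 30.2°, so apparent ≤ true as expected).

19.20°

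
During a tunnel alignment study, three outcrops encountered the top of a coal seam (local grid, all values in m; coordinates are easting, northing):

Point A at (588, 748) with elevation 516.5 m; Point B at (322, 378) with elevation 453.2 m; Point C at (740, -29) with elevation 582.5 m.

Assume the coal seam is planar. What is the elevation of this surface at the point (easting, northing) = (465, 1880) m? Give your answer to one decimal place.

Let the plane be z = a·easting + b·northing + c.
Point B−Point A: −266a − 370b = −63.3;  Point C−Point A: 152a − 777b = 66.
Solving gives a = 0.279947, b = −0.030178.
Then c = 516.5 − a·588 − b·748 = 374.46.
At (465, 1880): z = 130.2 − 56.7 + 374.46 = 447.9 m.

447.9 m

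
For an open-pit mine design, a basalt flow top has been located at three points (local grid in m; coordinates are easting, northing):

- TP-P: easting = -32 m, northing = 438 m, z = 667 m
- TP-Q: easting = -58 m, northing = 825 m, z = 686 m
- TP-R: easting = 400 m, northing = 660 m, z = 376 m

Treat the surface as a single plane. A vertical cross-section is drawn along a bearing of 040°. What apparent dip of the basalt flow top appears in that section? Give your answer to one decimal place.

Let the plane be z = a·easting + b·northing + c.
TP-Q−TP-P: −26a + 387b = 19;  TP-R−TP-P: 432a + 222b = −291.
Solving gives a = −0.67552, b = 0.00371.
Unit vector along 040° is (sin 40°, cos 40°) = (0.6428, 0.7660).
Slope in that direction = a·(0.6428) + b·(0.7660) = −0.43137.
Apparent dip = arctan|0.43137| = 23.3° (true dip is 34.0°, so apparent ≤ true as expected).

23.3°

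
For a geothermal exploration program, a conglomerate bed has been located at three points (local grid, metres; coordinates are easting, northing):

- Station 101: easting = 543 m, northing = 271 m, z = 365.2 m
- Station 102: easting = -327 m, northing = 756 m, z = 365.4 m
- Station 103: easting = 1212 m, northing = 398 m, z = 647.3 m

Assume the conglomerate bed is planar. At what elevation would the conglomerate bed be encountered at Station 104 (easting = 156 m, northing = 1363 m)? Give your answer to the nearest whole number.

860 m

Let the plane be z = a·easting + b·northing + c.
Station 102−Station 101: −870a + 485b = 0.2;  Station 103−Station 101: 669a + 127b = 282.1.
Solving gives a = 0.31450, b = 0.56457.
Then c = 365.2 − a·543 − b·271 = 41.43.
At (156, 1363): z = 49.1 + 769.5 + 41.43 = 860.0 m.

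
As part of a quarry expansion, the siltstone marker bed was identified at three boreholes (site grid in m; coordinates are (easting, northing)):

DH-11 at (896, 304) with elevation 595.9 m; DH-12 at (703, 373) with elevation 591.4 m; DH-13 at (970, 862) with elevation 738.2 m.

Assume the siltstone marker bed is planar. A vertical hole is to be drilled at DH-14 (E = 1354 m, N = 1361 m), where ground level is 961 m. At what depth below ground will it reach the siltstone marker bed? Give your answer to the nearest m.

Two edge vectors: DH-11→DH-12 = (-193, 69, -4.5), DH-11→DH-13 = (74, 558, 142.3).
Normal n = (DH-11→DH-12) × (DH-11→DH-13) = (12329.7, 27130.9, -112800).
So ∂z/∂E = −n_x/n_z = 0.10931 and ∂z/∂N = −n_y/n_z = 0.24052.
Intercept c from DH-11: 595.9 − 97.94 − 73.12 = 424.84.
At (1354, 1361): z_contact = 148.0 + 327.4 + 424.84 = 900.2 m.
Depth below ground = 961 − 900.2 = 61 m.

61 m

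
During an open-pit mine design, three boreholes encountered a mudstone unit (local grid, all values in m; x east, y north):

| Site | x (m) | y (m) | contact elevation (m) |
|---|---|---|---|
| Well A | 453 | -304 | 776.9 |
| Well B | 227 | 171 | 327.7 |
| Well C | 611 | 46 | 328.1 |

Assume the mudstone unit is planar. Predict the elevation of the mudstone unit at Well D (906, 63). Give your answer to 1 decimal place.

Two edge vectors: Well A→Well B = (-226, 475, -449.2), Well A→Well C = (158, 350, -448.8).
Normal n = (Well A→Well B) × (Well A→Well C) = (-55960, -172402.4, -154150).
So ∂z/∂x = −n_x/n_z = −0.36302 and ∂z/∂y = −n_y/n_z = −1.11841.
Intercept c from Well A: 776.9 + 164.45 − 340.00 = 601.35.
At (906, 63): z = −328.9 − 70.5 + 601.35 = 202.0 m.

202.0 m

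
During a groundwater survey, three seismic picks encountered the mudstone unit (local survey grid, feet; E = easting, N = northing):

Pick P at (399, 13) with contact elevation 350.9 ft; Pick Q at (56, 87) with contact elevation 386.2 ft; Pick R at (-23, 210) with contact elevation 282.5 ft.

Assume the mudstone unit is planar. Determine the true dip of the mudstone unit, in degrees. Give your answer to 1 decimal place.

Let the plane be z = a·E + b·N + c.
Pick Q−Pick P: −343a + 74b = 35.3;  Pick R−Pick P: −422a + 197b = −68.4.
Solving gives a = −0.33062, b = −1.05544.
Gradient magnitude |∇z| = √(a² + b²) = √(0.10931 + 1.11395) = 1.10601.
True dip = arctan(1.10601) = 47.9°, dipping toward NNE (azimuth ≈ 017°).

47.9°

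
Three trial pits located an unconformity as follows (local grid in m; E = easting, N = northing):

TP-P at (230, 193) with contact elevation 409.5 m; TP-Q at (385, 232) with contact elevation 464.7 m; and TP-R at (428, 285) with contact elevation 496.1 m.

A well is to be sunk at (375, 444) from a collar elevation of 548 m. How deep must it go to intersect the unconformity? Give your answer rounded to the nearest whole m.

5 m

Two edge vectors: TP-P→TP-Q = (155, 39, 55.2), TP-P→TP-R = (198, 92, 86.6).
Normal n = (TP-P→TP-Q) × (TP-P→TP-R) = (-1701, -2493.4, 6538).
So ∂z/∂E = −n_x/n_z = 0.26017 and ∂z/∂N = −n_y/n_z = 0.38137.
Intercept c from TP-P: 409.5 − 59.84 − 73.60 = 276.06.
At (375, 444): z_contact = 97.6 + 169.3 + 276.06 = 542.9 m.
Depth below ground = 548 − 542.9 = 5 m.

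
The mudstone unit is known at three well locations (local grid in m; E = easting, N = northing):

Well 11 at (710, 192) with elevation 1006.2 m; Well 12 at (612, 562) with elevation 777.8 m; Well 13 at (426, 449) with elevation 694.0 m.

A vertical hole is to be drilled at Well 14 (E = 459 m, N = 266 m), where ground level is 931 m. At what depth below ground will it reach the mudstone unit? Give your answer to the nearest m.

135 m

Let the plane be z = a·E + b·N + c.
Well 12−Well 11: −98a + 370b = −228.4;  Well 13−Well 11: −284a + 257b = −312.2.
Solving gives a = 0.71113, b = −0.42894.
Then c = 1006.2 − a·710 − b·192 = 583.65.
At (459, 266): z_contact = 326.4 − 114.1 + 583.65 = 796.0 m.
Depth below ground = 931 − 796.0 = 135 m.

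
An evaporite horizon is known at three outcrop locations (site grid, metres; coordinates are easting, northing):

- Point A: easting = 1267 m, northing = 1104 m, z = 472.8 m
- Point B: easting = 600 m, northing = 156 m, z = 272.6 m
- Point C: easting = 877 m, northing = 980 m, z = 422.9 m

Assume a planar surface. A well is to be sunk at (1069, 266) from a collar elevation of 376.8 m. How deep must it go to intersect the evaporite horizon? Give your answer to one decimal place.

Two edge vectors: Point A→Point B = (-667, -948, -200.2), Point A→Point C = (-390, -124, -49.9).
Normal n = (Point A→Point B) × (Point A→Point C) = (22480.4, 44794.7, -287012).
So ∂z/∂easting = −n_x/n_z = 0.078326 and ∂z/∂northing = −n_y/n_z = 0.156073.
Intercept c from Point A: 472.8 − 99.24 − 172.30 = 201.26.
At (1069, 266): z_contact = 83.73 + 41.52 + 201.26 = 326.50 m.
Depth below ground = 376.8 − 326.50 = 50.3 m.

50.3 m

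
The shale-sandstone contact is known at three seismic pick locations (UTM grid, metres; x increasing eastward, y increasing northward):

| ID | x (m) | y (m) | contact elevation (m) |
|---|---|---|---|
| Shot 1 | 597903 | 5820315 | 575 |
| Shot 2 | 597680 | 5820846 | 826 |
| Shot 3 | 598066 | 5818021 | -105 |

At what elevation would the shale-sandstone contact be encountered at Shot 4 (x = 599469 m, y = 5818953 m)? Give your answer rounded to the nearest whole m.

-571 m

Let the plane be z = a·x + b·y + c.
Shot 2−Shot 1: −223a + 531b = 251;  Shot 3−Shot 1: 163a − 2294b = −680.
Solving gives a = −0.50519871, b = 0.26052860.
Then c = 575 − a·597903 − b·5820315 = −1213723.70.
At (599469, 5818953): z = −302851.0 + 1516003.7 − 1213723.70 = -571.0 m.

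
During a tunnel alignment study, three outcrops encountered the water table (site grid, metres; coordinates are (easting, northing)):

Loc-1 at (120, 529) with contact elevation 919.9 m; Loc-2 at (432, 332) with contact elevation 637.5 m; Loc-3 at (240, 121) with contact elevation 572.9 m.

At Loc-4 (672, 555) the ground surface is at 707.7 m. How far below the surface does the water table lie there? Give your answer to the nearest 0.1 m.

Two edge vectors: Loc-1→Loc-2 = (312, -197, -282.4), Loc-1→Loc-3 = (120, -408, -347).
Normal n = (Loc-1→Loc-2) × (Loc-1→Loc-3) = (-46860.2, 74376, -103656).
So ∂z/∂E = −n_x/n_z = −0.45207 and ∂z/∂N = −n_y/n_z = 0.71753.
Intercept c from Loc-1: 919.9 + 54.25 − 379.57 = 594.58.
At (672, 555): z_contact = −303.79 + 398.23 + 594.58 = 689.01 m.
Depth below ground = 707.7 − 689.01 = 18.7 m.

18.7 m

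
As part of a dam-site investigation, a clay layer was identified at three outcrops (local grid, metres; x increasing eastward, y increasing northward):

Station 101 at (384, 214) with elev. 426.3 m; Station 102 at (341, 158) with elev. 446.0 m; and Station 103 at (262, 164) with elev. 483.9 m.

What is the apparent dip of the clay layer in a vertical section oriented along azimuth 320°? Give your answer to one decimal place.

17.7°

Two edge vectors: Station 101→Station 102 = (-43, -56, 19.7), Station 101→Station 103 = (-122, -50, 57.6).
Normal n = (Station 101→Station 102) × (Station 101→Station 103) = (-2240.6, 73.4, -4682).
So ∂z/∂x = −n_x/n_z = −0.47856 and ∂z/∂y = −n_y/n_z = 0.01568.
Unit vector along 320° is (sin 320°, cos 320°) = (-0.6428, 0.7660).
Slope in that direction = a·(-0.6428) + b·(0.7660) = 0.31962.
Apparent dip = arctan|0.31962| = 17.7° (true dip is 25.6°, so apparent ≤ true as expected).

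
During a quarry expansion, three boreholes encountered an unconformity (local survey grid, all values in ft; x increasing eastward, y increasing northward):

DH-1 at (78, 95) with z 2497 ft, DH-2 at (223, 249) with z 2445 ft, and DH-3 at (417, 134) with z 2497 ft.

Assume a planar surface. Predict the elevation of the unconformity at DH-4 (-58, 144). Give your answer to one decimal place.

Two edge vectors: DH-1→DH-2 = (145, 154, -52), DH-1→DH-3 = (339, 39, 0).
Normal n = (DH-1→DH-2) × (DH-1→DH-3) = (2028, -17628, -46551).
So ∂z/∂x = −n_x/n_z = 0.04357 and ∂z/∂y = −n_y/n_z = −0.37868.
Intercept c from DH-1: 2497 − 3.40 + 35.97 = 2529.58.
At (-58, 144): z = −2.5 − 54.5 + 2529.58 = 2472.5 ft.

2472.5 ft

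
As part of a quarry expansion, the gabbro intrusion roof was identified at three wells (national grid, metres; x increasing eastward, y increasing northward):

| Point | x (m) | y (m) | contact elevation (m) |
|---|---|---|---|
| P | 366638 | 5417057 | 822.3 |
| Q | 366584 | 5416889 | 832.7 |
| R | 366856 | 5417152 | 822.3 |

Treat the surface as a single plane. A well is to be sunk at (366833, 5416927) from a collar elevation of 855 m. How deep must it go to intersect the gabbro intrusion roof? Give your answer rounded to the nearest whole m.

Two edge vectors: P→Q = (-54, -168, 10.4), P→R = (218, 95, 0).
Normal n = (P→Q) × (P→R) = (-988, 2267.2, 31494).
So ∂z/∂x = −n_x/n_z = 0.03137105 and ∂z/∂y = −n_y/n_z = −0.07198832.
Intercept c from P: 822.3 − 11501.82 + 389964.81 = 379285.29.
At (366833, 5416927): z_contact = 11507.9 − 389955.4 + 379285.29 = 837.8 m.
Depth below ground = 855 − 837.8 = 17 m.

17 m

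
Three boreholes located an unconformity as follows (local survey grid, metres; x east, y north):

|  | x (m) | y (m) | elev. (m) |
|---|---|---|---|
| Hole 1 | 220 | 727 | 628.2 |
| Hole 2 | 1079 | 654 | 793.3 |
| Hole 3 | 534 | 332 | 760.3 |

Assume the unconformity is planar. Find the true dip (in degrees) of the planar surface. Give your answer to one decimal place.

14.7°

Two edge vectors: Hole 1→Hole 2 = (859, -73, 165.1), Hole 1→Hole 3 = (314, -395, 132.1).
Normal n = (Hole 1→Hole 2) × (Hole 1→Hole 3) = (55571.2, -61632.5, -316383).
So ∂z/∂x = −n_x/n_z = 0.17565 and ∂z/∂y = −n_y/n_z = −0.19480.
Gradient magnitude |∇z| = √(a² + b²) = √(0.03085 + 0.03795) = 0.26230.
True dip = arctan(0.26230) = 14.7°, dipping toward NW (azimuth ≈ 318°).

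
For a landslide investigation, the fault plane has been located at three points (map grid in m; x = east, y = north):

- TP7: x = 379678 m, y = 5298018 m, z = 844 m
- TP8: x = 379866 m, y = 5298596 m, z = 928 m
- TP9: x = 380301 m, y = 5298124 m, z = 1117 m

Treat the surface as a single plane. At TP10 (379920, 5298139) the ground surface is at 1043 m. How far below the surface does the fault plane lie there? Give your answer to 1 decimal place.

Let the plane be z = a·x + b·y + c.
TP8−TP7: 188a + 578b = 84;  TP9−TP7: 623a + 106b = 273.
Solving gives a = 0.437698065, b = 0.002963259.
Then c = 844 − a·379678 − b·5298018 = −181039.73.
At (379920, 5298139): z_contact = 166290.25 + 15699.76 − 181039.73 = 950.28 m.
Depth below ground = 1043 − 950.28 = 92.7 m.

92.7 m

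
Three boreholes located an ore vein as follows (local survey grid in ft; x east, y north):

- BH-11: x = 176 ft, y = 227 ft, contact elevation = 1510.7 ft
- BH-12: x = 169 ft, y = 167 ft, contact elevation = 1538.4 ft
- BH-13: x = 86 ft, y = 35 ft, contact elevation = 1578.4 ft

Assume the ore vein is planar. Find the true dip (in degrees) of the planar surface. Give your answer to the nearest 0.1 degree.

Let the plane be z = a·x + b·y + c.
BH-12−BH-11: −7a − 60b = 27.7;  BH-13−BH-11: −90a − 192b = 67.7.
Solving gives a = 0.30976, b = −0.49781.
Gradient magnitude |∇z| = √(a² + b²) = √(0.09595 + 0.24781) = 0.58631.
True dip = arctan(0.58631) = 30.4°, dipping toward NNW (azimuth ≈ 328°).

30.4°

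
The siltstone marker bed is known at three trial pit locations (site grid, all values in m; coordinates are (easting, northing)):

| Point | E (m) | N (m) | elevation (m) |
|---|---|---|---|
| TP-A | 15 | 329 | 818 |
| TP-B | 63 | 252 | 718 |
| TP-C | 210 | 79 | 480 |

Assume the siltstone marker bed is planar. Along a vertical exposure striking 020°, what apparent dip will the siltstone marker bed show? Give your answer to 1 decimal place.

Two edge vectors: TP-A→TP-B = (48, -77, -100), TP-A→TP-C = (195, -250, -338).
Normal n = (TP-A→TP-B) × (TP-A→TP-C) = (1026, -3276, 3015).
So ∂z/∂E = −n_x/n_z = −0.34030 and ∂z/∂N = −n_y/n_z = 1.08657.
Unit vector along 020° is (sin 20°, cos 20°) = (0.3420, 0.9397).
Slope in that direction = a·(0.3420) + b·(0.9397) = 0.90465.
Apparent dip = arctan|0.90465| = 42.1° (true dip is 48.7°, so apparent ≤ true as expected).

42.1°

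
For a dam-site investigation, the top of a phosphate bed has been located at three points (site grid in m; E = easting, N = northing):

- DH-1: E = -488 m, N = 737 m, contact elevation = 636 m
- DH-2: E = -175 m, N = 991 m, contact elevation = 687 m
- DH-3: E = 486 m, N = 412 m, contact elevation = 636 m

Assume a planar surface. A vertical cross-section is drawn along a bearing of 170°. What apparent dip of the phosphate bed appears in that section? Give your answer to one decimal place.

Let the plane be z = a·E + b·N + c.
DH-2−DH-1: 313a + 254b = 51;  DH-3−DH-1: 974a − 325b = 0.
Solving gives a = 0.04748, b = 0.14228.
Unit vector along 170° is (sin 170°, cos 170°) = (0.1736, -0.9848).
Slope in that direction = a·(0.1736) + b·(-0.9848) = −0.13188.
Apparent dip = arctan|0.13188| = 7.5° (true dip is 8.5°, so apparent ≤ true as expected).

7.5°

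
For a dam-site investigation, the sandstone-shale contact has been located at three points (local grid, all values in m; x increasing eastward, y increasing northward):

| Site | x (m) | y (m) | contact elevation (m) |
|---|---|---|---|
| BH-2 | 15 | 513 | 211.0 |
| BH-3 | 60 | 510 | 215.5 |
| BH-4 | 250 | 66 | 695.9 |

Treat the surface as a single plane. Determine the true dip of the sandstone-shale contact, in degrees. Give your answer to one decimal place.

Let the plane be z = a·x + b·y + c.
BH-3−BH-2: 45a − 3b = 4.5;  BH-4−BH-2: 235a − 447b = 484.9.
Solving gives a = 0.02869, b = −1.06971.
Gradient magnitude |∇z| = √(a² + b²) = √(0.00082 + 1.14427) = 1.07009.
True dip = arctan(1.07009) = 46.9°, dipping toward N (azimuth ≈ 358°).

46.9°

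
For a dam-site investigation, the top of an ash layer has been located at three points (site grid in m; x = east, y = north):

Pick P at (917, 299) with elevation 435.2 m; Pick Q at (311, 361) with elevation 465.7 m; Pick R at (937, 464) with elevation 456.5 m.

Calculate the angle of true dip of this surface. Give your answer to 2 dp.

7.88°

Let the plane be z = a·x + b·y + c.
Pick Q−Pick P: −606a + 62b = 30.5;  Pick R−Pick P: 20a + 165b = 21.3.
Solving gives a = −0.03667, b = 0.13354.
Gradient magnitude |∇z| = √(a² + b²) = √(0.00134 + 0.01783) = 0.13848.
True dip = arctan(0.13848) = 7.88°, dipping toward SSE (azimuth ≈ 165°).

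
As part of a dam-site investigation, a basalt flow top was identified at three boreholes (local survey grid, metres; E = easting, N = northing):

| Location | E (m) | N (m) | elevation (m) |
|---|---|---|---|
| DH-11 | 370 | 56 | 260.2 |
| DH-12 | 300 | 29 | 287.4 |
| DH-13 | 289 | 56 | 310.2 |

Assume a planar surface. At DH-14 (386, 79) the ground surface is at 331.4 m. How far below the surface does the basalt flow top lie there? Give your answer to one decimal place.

Let the plane be z = a·E + b·N + c.
DH-12−DH-11: −70a − 27b = 27.2;  DH-13−DH-11: −81a + 0b = 50.
Solving gives a = −0.61728, b = 0.59296.
Then c = 260.2 − a·370 − b·56 = 455.39.
At (386, 79): z_contact = −238.27 + 46.84 + 455.39 = 263.96 m.
Depth below ground = 331.4 − 263.96 = 67.4 m.

67.4 m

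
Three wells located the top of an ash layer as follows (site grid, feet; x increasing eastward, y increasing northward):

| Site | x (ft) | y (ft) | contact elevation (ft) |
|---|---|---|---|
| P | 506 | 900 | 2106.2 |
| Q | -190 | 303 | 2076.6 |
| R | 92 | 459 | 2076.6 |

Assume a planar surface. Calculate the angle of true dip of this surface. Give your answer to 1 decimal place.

9.1°

Two edge vectors: P→Q = (-696, -597, -29.6), P→R = (-414, -441, -29.6).
Normal n = (P→Q) × (P→R) = (4617.6, -8347.2, 59778).
So ∂z/∂x = −n_x/n_z = −0.07725 and ∂z/∂y = −n_y/n_z = 0.13964.
Gradient magnitude |∇z| = √(a² + b²) = √(0.00597 + 0.01950) = 0.15958.
True dip = arctan(0.15958) = 9.1°, dipping toward SSE (azimuth ≈ 151°).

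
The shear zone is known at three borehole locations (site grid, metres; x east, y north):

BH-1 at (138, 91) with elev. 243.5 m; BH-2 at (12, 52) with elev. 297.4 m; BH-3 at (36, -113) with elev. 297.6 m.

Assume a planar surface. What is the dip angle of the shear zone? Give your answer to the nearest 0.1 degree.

Two edge vectors: BH-1→BH-2 = (-126, -39, 53.9), BH-1→BH-3 = (-102, -204, 54.1).
Normal n = (BH-1→BH-2) × (BH-1→BH-3) = (8885.7, 1318.8, 21726).
So ∂z/∂x = −n_x/n_z = −0.40899 and ∂z/∂y = −n_y/n_z = −0.06070.
Gradient magnitude |∇z| = √(a² + b²) = √(0.16727 + 0.00368) = 0.41347.
True dip = arctan(0.41347) = 22.5°, dipping toward E (azimuth ≈ 082°).

22.5°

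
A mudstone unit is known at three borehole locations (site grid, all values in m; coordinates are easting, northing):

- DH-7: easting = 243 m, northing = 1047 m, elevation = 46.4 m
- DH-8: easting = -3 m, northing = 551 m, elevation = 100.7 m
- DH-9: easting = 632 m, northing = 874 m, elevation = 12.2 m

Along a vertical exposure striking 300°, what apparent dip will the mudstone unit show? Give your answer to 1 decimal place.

Let the plane be z = a·easting + b·northing + c.
DH-8−DH-7: −246a − 496b = 54.3;  DH-9−DH-7: 389a − 173b = −34.2.
Solving gives a = −0.11192, b = −0.05397.
Unit vector along 300° is (sin 300°, cos 300°) = (-0.8660, 0.5000).
Slope in that direction = a·(-0.8660) + b·(0.5000) = 0.06994.
Apparent dip = arctan|0.06994| = 4.0° (true dip is 7.1°, so apparent ≤ true as expected).

4.0°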